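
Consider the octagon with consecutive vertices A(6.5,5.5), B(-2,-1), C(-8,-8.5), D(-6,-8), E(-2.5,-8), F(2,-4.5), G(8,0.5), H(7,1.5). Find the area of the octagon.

Apply the surveyor's formula: 2A = Σ (x_i·y_{i+1} − x_{i+1}·y_i), indices taken mod 8.
A→B: (6.5)(-1) − (-2)(5.5) = 4.5
B→C: (-2)(-8.5) − (-8)(-1) = 9
C→D: (-8)(-8) − (-6)(-8.5) = 13
D→E: (-6)(-8) − (-2.5)(-8) = 28
E→F: (-2.5)(-4.5) − (2)(-8) = 27.25
F→G: (2)(0.5) − (8)(-4.5) = 37
G→H: (8)(1.5) − (7)(0.5) = 8.5
H→A: (7)(5.5) − (6.5)(1.5) = 28.75
Σ = 156
Area = |Σ|/2 = 78.

78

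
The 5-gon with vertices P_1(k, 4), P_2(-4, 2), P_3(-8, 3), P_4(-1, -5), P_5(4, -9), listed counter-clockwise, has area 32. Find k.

Write out the shoelace sum; only the two edges meeting at P_1 involve k:
2·Area = [(4·4 − k·(-9)) + (k·2 − (-4)·4)] + 76
       = 11·k + 108 = 64
⇒ k = -4.

-4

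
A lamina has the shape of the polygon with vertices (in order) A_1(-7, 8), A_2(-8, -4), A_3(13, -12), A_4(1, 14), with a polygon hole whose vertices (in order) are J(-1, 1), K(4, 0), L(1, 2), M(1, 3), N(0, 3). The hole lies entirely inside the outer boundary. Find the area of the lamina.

Outer boundary:
Cross-terms: 92, 148, 194, 106  ⇒  Σ = 540
Area = |Σ|/2 = 270.
Hole:
Σ = (-4) + (8) + (1) + (3) + (3) = 11
Area = |Σ|/2 = 5.5.
Net area = 270 − 5.5 = 264.5.

264.5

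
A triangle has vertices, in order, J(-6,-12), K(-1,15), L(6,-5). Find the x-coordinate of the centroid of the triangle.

-1/3

Apply the surveyor's formula. First the cross-terms c_i = x_i·y_{i+1} − x_{i+1}·y_i:
  -102, -85, -102  ⇒  2A = -289, A = -144.5.
Then Σ (x_i + x_{i+1})·c_i = 289, so x̄ = 289 / (6·(-144.5)) = -1/3.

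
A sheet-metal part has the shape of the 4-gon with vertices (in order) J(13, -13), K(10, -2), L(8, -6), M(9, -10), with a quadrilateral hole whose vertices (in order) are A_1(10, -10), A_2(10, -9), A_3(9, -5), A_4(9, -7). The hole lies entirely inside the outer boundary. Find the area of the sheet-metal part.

22

Outer boundary:
Apply the shoelace (surveyor's) formula: 2A = Σ (x_i·y_{i+1} − x_{i+1}·y_i), indices taken mod 4.
J→K: (13)(-2) − (10)(-13) = 104
K→L: (10)(-6) − (8)(-2) = -44
L→M: (8)(-10) − (9)(-6) = -26
M→J: (9)(-13) − (13)(-10) = 13
Σ = 47
Area = |Σ|/2 = 23.5.
Hole:
Apply the shoelace (surveyor's) formula: 2A = Σ (x_i·y_{i+1} − x_{i+1}·y_i), indices taken mod 4.
A_1→A_2: (10)(-9) − (10)(-10) = 10
A_2→A_3: (10)(-5) − (9)(-9) = 31
A_3→A_4: (9)(-7) − (9)(-5) = -18
A_4→A_1: (9)(-10) − (10)(-7) = -20
Σ = 3
Area = |Σ|/2 = 1.5.
Net area = 23.5 − 1.5 = 22.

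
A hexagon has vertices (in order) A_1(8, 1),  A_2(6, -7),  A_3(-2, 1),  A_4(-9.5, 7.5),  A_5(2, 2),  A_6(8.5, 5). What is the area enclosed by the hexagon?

Apply the shoelace formula: 2A = Σ (x_i·y_{i+1} − x_{i+1}·y_i), indices taken mod 6.
Σ = (-62) + (-8) + (-5.5) + (-34) + (-7) + (-31.5) = -148
Area = |Σ|/2 = 74.

74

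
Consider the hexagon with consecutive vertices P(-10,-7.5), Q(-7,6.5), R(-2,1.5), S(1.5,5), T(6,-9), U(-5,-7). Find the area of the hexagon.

Apply the shoelace (surveyor's) formula: 2A = Σ (x_i·y_{i+1} − x_{i+1}·y_i), indices taken mod 6.
Cross-terms: -117.5, 2.5, -12.25, -43.5, -87, -32.5  ⇒  Σ = -290.25
Area = |Σ|/2 = 145.125.

145.125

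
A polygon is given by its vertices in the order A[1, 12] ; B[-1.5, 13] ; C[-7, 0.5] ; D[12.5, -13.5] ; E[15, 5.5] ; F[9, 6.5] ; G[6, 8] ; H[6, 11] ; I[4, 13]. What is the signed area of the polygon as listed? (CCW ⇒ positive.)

Apply the surveyor's formula: 2A = Σ (x_i·y_{i+1} − x_{i+1}·y_i), indices taken mod 9.
Σ = (31) + (90.25) + (88.25) + (271.25) + (48) + (33) + (18) + (34) + (35) = 648.75
Signed area = Σ/2 = 324.375 (positive ⇒ counter-clockwise traversal).

324.375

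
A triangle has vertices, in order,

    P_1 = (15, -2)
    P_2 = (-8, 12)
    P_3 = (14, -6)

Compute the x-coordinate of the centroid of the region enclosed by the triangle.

7

Apply the surveyor's formula. First the cross-terms c_i = x_i·y_{i+1} − x_{i+1}·y_i:
  164, -120, 62  ⇒  2A = 106, A = 53.
Then Σ (x_i + x_{i+1})·c_i = 2226, so x̄ = 2226 / (6·53) = 7.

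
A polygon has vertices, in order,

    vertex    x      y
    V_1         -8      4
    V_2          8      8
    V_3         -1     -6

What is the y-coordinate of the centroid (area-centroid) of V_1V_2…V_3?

2

Apply Gauss's area formula. First the cross-terms c_i = x_i·y_{i+1} − x_{i+1}·y_i:
  -96, -40, -52  ⇒  2A = -188, A = -94.
Then Σ (y_i + y_{i+1})·c_i = -1128, so ȳ = -1128 / (6·(-94)) = 2.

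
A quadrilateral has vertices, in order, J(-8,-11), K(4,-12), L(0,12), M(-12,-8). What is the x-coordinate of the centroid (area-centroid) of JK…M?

Apply Gauss's area formula. First the cross-terms c_i = x_i·y_{i+1} − x_{i+1}·y_i:
  140, 48, 144, 68  ⇒  2A = 400, A = 200.
Then Σ (x_i + x_{i+1})·c_i = -3456, so x̄ = -3456 / (6·200) = -2.88.

-2.88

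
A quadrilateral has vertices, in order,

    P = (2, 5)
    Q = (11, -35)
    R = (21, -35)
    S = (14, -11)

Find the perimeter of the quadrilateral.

96

|PQ| = √((9)² + (-40)²) = √1681 = 41
|QR| = √((10)² + (0)²) = √100 = 10
|RS| = √((-7)² + (24)²) = √625 = 25
|SP| = √((-12)² + (16)²) = √400 = 20
Perimeter = 41 + 10 + 25 + 20 = 96.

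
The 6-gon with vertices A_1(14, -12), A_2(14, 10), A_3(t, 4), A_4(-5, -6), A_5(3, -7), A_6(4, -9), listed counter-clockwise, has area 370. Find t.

-14

The doubled signed area Σ (x_i y_{i+1} − x_{i+1} y_i) is linear in t.
With t=0 it equals 516; the coefficient of t is -16 (from the two edges through A_3).
So -16·t + 516 = 2·370 = 740 ⇒ t = -14.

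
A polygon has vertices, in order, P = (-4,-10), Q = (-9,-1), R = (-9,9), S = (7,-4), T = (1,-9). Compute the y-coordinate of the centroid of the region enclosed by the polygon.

Apply Gauss's area formula. First the cross-terms c_i = x_i·y_{i+1} − x_{i+1}·y_i:
  -86, -90, -27, -59, -46  ⇒  2A = -308, A = -154.
Then Σ (y_i + y_{i+1})·c_i = 1732, so ȳ = 1732 / (6·(-154)) = -433/231.

-433/231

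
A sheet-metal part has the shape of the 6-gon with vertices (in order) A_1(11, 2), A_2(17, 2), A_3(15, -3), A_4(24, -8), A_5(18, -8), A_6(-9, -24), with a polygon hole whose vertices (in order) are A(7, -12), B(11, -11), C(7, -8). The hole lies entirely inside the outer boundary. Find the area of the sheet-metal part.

215.5

Outer boundary:
Σ = (-12) + (-81) + (-48) + (-48) + (-504) + (246) = -447
Area = |Σ|/2 = 223.5.
Hole:
Apply the shoelace (surveyor's) formula: 2A = Σ (x_i·y_{i+1} − x_{i+1}·y_i), indices taken mod 3.
A→B: (7)(-11) − (11)(-12) = 55
B→C: (11)(-8) − (7)(-11) = -11
C→A: (7)(-12) − (7)(-8) = -28
Σ = 16
Area = |Σ|/2 = 8.
Net area = 223.5 − 8 = 215.5.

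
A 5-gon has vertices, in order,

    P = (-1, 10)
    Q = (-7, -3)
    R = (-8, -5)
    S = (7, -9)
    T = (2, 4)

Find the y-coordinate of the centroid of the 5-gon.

-323/261

Apply the shoelace (surveyor's) formula. First the cross-terms c_i = x_i·y_{i+1} − x_{i+1}·y_i:
  73, 11, 107, 46, 24  ⇒  2A = 261, A = 130.5.
Then Σ (y_i + y_{i+1})·c_i = -969, so ȳ = -969 / (6·130.5) = -323/261.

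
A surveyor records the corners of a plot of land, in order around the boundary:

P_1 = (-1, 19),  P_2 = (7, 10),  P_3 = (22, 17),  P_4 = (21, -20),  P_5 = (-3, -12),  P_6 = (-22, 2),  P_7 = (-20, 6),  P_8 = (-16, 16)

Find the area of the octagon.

1113.5

Σ = (-143) + (-101) + (-797) + (-312) + (-270) + (-92) + (-224) + (-288) = -2227
Area = |Σ|/2 = 1113.5.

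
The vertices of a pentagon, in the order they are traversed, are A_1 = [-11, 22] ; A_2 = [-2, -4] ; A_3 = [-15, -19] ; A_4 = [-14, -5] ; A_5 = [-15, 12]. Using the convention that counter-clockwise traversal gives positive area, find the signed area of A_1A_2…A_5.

-283

Apply the shoelace formula: 2A = Σ (x_i·y_{i+1} − x_{i+1}·y_i), indices taken mod 5.
Σ = (88) + (-22) + (-191) + (-243) + (-198) = -566
Signed area = Σ/2 = -283 (negative ⇒ clockwise traversal).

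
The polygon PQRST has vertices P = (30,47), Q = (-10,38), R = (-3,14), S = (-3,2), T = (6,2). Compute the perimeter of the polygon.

|PQ| = √((-40)² + (-9)²) = √1681 = 41
|QR| = √((7)² + (-24)²) = √625 = 25
|RS| = √((0)² + (-12)²) = √144 = 12
|ST| = √((9)² + (0)²) = √81 = 9
|TP| = √((24)² + (45)²) = √2601 = 51
Perimeter = 41 + 25 + 12 + 9 + 51 = 138.

138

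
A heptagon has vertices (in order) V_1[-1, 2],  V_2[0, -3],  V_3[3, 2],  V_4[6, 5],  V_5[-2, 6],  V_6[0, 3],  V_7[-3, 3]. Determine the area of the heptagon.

30.5

Apply Gauss's area formula: 2A = Σ (x_i·y_{i+1} − x_{i+1}·y_i), indices taken mod 7.
Σ = (3) + (9) + (3) + (46) + (-6) + (9) + (-3) = 61
Area = |Σ|/2 = 30.5.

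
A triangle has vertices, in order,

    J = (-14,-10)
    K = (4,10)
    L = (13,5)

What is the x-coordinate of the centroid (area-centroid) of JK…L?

Apply Gauss's area formula. First the cross-terms c_i = x_i·y_{i+1} − x_{i+1}·y_i:
  -100, -110, -60  ⇒  2A = -270, A = -135.
Then Σ (x_i + x_{i+1})·c_i = -810, so x̄ = -810 / (6·(-135)) = 1.

1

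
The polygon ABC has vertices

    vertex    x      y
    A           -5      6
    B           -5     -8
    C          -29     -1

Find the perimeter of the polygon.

64

|AB| = √((0)² + (-14)²) = √196 = 14
|BC| = √((-24)² + (7)²) = √625 = 25
|CA| = √((24)² + (7)²) = √625 = 25
Perimeter = 14 + 25 + 25 = 64.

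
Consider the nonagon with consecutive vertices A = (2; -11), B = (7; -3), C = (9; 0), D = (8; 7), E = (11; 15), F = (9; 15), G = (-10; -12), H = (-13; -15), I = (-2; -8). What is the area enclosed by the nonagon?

Apply the shoelace (surveyor's) formula: 2A = Σ (x_i·y_{i+1} − x_{i+1}·y_i), indices taken mod 9.
A→B: (2)(-3) − (7)(-11) = 71
B→C: (7)(0) − (9)(-3) = 27
C→D: (9)(7) − (8)(0) = 63
D→E: (8)(15) − (11)(7) = 43
E→F: (11)(15) − (9)(15) = 30
F→G: (9)(-12) − (-10)(15) = 42
G→H: (-10)(-15) − (-13)(-12) = -6
H→I: (-13)(-8) − (-2)(-15) = 74
I→A: (-2)(-11) − (2)(-8) = 38
Σ = 382
Area = |Σ|/2 = 191.

191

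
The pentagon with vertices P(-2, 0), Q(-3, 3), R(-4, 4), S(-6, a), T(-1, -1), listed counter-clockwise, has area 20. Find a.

Write out the shoelace sum; only the two edges meeting at S involve a:
2·Area = [((-4)·a − (-6)·4) + ((-6)·(-1) − (-1)·a)] + -8
       = -3·a + 22 = 40
⇒ a = -6.

-6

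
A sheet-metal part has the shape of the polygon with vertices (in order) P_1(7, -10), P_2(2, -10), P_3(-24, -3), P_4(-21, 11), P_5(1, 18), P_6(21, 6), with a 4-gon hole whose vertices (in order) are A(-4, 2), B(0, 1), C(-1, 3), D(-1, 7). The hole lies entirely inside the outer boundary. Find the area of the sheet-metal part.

Outer boundary:
Cross-terms: -50, -246, -327, -389, -372, -252  ⇒  Σ = -1636
Area = |Σ|/2 = 818.
Hole:
Apply Gauss's area formula: 2A = Σ (x_i·y_{i+1} − x_{i+1}·y_i), indices taken mod 4.
Σ = (-4) + (1) + (-4) + (26) = 19
Area = |Σ|/2 = 9.5.
Net area = 818 − 9.5 = 808.5.

808.5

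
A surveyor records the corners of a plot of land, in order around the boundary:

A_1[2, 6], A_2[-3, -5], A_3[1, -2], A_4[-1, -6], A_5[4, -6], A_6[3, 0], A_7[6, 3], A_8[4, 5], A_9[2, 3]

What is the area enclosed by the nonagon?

Cross-terms: 8, 11, -8, 30, 18, 9, 18, 2, 6  ⇒  Σ = 94
Area = |Σ|/2 = 47.

47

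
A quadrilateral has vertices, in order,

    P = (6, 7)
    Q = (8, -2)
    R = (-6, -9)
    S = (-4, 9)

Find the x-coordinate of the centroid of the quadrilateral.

Apply Gauss's area formula. First the cross-terms c_i = x_i·y_{i+1} − x_{i+1}·y_i:
  -68, -84, -90, -82  ⇒  2A = -324, A = -162.
Then Σ (x_i + x_{i+1})·c_i = -384, so x̄ = -384 / (6·(-162)) = 32/81.

32/81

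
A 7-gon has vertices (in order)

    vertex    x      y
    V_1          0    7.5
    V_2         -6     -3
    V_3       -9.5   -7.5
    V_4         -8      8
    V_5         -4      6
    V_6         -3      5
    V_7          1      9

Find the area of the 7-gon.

Apply the shoelace formula: 2A = Σ (x_i·y_{i+1} − x_{i+1}·y_i), indices taken mod 7.
Cross-terms: 45, 16.5, -136, -16, -2, -32, 7.5  ⇒  Σ = -117
Area = |Σ|/2 = 58.5.

58.5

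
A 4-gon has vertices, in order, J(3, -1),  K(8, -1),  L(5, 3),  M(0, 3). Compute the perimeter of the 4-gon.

20

|JK| = √((5)² + (0)²) = √25 = 5
|KL| = √((-3)² + (4)²) = √25 = 5
|LM| = √((-5)² + (0)²) = √25 = 5
|MJ| = √((3)² + (-4)²) = √25 = 5
Perimeter = 5 + 5 + 5 + 5 = 20.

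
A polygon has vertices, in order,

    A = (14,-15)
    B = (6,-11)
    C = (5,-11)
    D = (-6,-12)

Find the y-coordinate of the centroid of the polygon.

Apply the shoelace (surveyor's) formula. First the cross-terms c_i = x_i·y_{i+1} − x_{i+1}·y_i:
  -64, -11, -126, 258  ⇒  2A = 57, A = 28.5.
Then Σ (y_i + y_{i+1})·c_i = -2162, so ȳ = -2162 / (6·28.5) = -2162/171.

-2162/171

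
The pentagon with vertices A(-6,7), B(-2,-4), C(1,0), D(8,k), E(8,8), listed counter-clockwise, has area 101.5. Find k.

Write out the shoelace sum; only the two edges meeting at D involve k:
2·Area = [(1·k − 8·0) + (8·8 − 8·k)] + 146
       = -7·k + 210 = 203
⇒ k = 1.

1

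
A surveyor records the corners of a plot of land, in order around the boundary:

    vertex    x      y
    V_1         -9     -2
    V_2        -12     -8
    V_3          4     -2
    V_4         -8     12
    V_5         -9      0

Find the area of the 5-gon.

Apply the shoelace (surveyor's) formula: 2A = Σ (x_i·y_{i+1} − x_{i+1}·y_i), indices taken mod 5.
Σ = (48) + (56) + (32) + (108) + (18) = 262
Area = |Σ|/2 = 131.

131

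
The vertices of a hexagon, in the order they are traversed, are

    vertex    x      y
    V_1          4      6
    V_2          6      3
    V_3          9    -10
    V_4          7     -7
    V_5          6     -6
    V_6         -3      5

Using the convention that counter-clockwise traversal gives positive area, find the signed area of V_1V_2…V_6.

-65

Apply Gauss's area formula: 2A = Σ (x_i·y_{i+1} − x_{i+1}·y_i), indices taken mod 6.
V_1→V_2: (4)(3) − (6)(6) = -24
V_2→V_3: (6)(-10) − (9)(3) = -87
V_3→V_4: (9)(-7) − (7)(-10) = 7
V_4→V_5: (7)(-6) − (6)(-7) = 0
V_5→V_6: (6)(5) − (-3)(-6) = 12
V_6→V_1: (-3)(6) − (4)(5) = -38
Σ = -130
Signed area = Σ/2 = -65 (negative ⇒ clockwise traversal).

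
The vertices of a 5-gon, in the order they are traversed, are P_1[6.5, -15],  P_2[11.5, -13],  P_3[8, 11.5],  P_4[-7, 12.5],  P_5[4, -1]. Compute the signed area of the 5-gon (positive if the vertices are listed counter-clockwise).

Apply the surveyor's formula: 2A = Σ (x_i·y_{i+1} − x_{i+1}·y_i), indices taken mod 5.
Σ = (88) + (236.25) + (180.5) + (-43) + (-53.5) = 408.25
Signed area = Σ/2 = 204.125 (positive ⇒ counter-clockwise traversal).

204.125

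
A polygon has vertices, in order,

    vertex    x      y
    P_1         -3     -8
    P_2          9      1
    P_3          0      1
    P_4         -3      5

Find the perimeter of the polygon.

|P_1P_2| = √((12)² + (9)²) = √225 = 15
|P_2P_3| = √((-9)² + (0)²) = √81 = 9
|P_3P_4| = √((-3)² + (4)²) = √25 = 5
|P_4P_1| = √((0)² + (-13)²) = √169 = 13
Perimeter = 15 + 9 + 5 + 13 = 42.

42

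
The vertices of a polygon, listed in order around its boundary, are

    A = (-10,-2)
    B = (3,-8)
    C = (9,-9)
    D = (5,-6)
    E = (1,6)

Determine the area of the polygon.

Σ = (86) + (45) + (-9) + (36) + (58) = 216
Area = |Σ|/2 = 108.

108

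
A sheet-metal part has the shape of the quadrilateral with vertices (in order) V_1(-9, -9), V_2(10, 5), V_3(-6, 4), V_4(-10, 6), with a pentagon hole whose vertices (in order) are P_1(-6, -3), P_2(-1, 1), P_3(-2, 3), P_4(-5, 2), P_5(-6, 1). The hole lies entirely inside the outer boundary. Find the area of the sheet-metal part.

Outer boundary:
Apply Gauss's area formula: 2A = Σ (x_i·y_{i+1} − x_{i+1}·y_i), indices taken mod 4.
V_1→V_2: (-9)(5) − (10)(-9) = 45
V_2→V_3: (10)(4) − (-6)(5) = 70
V_3→V_4: (-6)(6) − (-10)(4) = 4
V_4→V_1: (-10)(-9) − (-9)(6) = 144
Σ = 263
Area = |Σ|/2 = 131.5.
Hole:
P_1→P_2: (-6)(1) − (-1)(-3) = -9
P_2→P_3: (-1)(3) − (-2)(1) = -1
P_3→P_4: (-2)(2) − (-5)(3) = 11
P_4→P_5: (-5)(1) − (-6)(2) = 7
P_5→P_1: (-6)(-3) − (-6)(1) = 24
Σ = 32
Area = |Σ|/2 = 16.
Net area = 131.5 − 16 = 115.5.

115.5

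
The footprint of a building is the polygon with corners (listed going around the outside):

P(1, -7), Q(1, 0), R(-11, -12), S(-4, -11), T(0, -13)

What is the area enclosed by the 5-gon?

Apply the surveyor's formula: 2A = Σ (x_i·y_{i+1} − x_{i+1}·y_i), indices taken mod 5.
P→Q: (1)(0) − (1)(-7) = 7
Q→R: (1)(-12) − (-11)(0) = -12
R→S: (-11)(-11) − (-4)(-12) = 73
S→T: (-4)(-13) − (0)(-11) = 52
T→P: (0)(-7) − (1)(-13) = 13
Σ = 133
Area = |Σ|/2 = 66.5.

66.5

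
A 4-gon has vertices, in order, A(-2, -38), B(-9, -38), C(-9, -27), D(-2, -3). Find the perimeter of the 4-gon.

78

|AB| = √((-7)² + (0)²) = √49 = 7
|BC| = √((0)² + (11)²) = √121 = 11
|CD| = √((7)² + (24)²) = √625 = 25
|DA| = √((0)² + (-35)²) = √1225 = 35
Perimeter = 7 + 11 + 25 + 35 = 78.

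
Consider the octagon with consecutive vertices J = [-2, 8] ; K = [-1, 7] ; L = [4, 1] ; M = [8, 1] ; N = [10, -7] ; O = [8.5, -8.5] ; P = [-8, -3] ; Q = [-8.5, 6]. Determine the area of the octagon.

176.75

Apply Gauss's area formula: 2A = Σ (x_i·y_{i+1} − x_{i+1}·y_i), indices taken mod 8.
Cross-terms: -6, -29, -4, -66, -25.5, -93.5, -73.5, -56  ⇒  Σ = -353.5
Area = |Σ|/2 = 176.75.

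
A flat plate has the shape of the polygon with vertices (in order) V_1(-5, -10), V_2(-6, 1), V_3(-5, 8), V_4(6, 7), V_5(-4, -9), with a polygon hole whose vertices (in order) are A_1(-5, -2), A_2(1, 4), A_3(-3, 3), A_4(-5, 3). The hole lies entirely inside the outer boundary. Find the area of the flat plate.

97

Outer boundary:
Apply the shoelace (surveyor's) formula: 2A = Σ (x_i·y_{i+1} − x_{i+1}·y_i), indices taken mod 5.
Cross-terms: -65, -43, -83, -26, -5  ⇒  Σ = -222
Area = |Σ|/2 = 111.
Hole:
Apply the surveyor's formula: 2A = Σ (x_i·y_{i+1} − x_{i+1}·y_i), indices taken mod 4.
Cross-terms: -18, 15, 6, 25  ⇒  Σ = 28
Area = |Σ|/2 = 14.
Net area = 111 − 14 = 97.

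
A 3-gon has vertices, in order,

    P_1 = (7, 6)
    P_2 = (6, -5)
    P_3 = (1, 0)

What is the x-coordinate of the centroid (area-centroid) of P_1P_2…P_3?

14/3

Apply Gauss's area formula. First the cross-terms c_i = x_i·y_{i+1} − x_{i+1}·y_i:
  -71, 5, 6  ⇒  2A = -60, A = -30.
Then Σ (x_i + x_{i+1})·c_i = -840, so x̄ = -840 / (6·(-30)) = 14/3.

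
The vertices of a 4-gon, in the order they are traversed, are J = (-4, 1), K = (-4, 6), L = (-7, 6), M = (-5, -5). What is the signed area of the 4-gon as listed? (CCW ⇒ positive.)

19

Σ = (-20) + (18) + (65) + (-25) = 38
Signed area = Σ/2 = 19 (positive ⇒ counter-clockwise traversal).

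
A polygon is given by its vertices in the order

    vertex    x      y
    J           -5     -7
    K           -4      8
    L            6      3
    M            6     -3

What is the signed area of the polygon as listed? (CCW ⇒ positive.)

-110.5

Apply the shoelace formula: 2A = Σ (x_i·y_{i+1} − x_{i+1}·y_i), indices taken mod 4.
J→K: (-5)(8) − (-4)(-7) = -68
K→L: (-4)(3) − (6)(8) = -60
L→M: (6)(-3) − (6)(3) = -36
M→J: (6)(-7) − (-5)(-3) = -57
Σ = -221
Signed area = Σ/2 = -110.5 (negative ⇒ clockwise traversal).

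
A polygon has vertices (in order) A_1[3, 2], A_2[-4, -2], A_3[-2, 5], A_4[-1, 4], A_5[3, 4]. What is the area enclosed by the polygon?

23.5

A_1→A_2: (3)(-2) − (-4)(2) = 2
A_2→A_3: (-4)(5) − (-2)(-2) = -24
A_3→A_4: (-2)(4) − (-1)(5) = -3
A_4→A_5: (-1)(4) − (3)(4) = -16
A_5→A_1: (3)(2) − (3)(4) = -6
Σ = -47
Area = |Σ|/2 = 23.5.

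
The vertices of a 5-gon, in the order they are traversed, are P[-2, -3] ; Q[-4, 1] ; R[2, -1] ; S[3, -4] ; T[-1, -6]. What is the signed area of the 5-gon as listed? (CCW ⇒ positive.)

Apply the shoelace (surveyor's) formula: 2A = Σ (x_i·y_{i+1} − x_{i+1}·y_i), indices taken mod 5.
Cross-terms: -14, 2, -5, -22, -9  ⇒  Σ = -48
Signed area = Σ/2 = -24 (negative ⇒ clockwise traversal).

-24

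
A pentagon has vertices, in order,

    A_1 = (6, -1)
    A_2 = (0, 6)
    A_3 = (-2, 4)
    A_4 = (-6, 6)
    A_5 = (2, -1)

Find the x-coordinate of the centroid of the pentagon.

76/87

Apply the shoelace (surveyor's) formula. First the cross-terms c_i = x_i·y_{i+1} − x_{i+1}·y_i:
  36, 12, 12, -6, 4  ⇒  2A = 58, A = 29.
Then Σ (x_i + x_{i+1})·c_i = 152, so x̄ = 152 / (6·29) = 76/87.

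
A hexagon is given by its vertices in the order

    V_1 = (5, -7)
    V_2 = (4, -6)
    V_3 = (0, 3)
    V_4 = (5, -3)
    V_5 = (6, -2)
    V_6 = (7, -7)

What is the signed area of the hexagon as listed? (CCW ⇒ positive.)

Σ = (-2) + (12) + (-15) + (8) + (-28) + (-14) = -39
Signed area = Σ/2 = -19.5 (negative ⇒ clockwise traversal).

-19.5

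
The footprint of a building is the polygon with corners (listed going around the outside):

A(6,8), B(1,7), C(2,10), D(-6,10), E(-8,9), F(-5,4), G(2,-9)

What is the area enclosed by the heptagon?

128

Σ = (34) + (-4) + (80) + (26) + (13) + (37) + (70) = 256
Area = |Σ|/2 = 128.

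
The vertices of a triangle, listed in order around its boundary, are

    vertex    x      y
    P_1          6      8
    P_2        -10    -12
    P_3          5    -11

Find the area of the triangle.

142

Apply the shoelace (surveyor's) formula: 2A = Σ (x_i·y_{i+1} − x_{i+1}·y_i), indices taken mod 3.
Σ = (8) + (170) + (106) = 284
Area = |Σ|/2 = 142.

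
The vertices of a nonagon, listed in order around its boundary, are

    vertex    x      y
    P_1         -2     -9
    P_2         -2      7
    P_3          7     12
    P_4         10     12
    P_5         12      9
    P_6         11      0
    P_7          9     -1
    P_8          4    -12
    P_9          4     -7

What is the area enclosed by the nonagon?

Σ = (-32) + (-73) + (-36) + (-54) + (-99) + (-11) + (-104) + (20) + (-50) = -439
Area = |Σ|/2 = 219.5.

219.5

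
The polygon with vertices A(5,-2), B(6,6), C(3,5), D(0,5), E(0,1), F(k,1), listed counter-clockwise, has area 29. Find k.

The doubled signed area Σ (x_i y_{i+1} − x_{i+1} y_i) is linear in k.
With k=0 it equals 64; the coefficient of k is -3 (from the two edges through F).
So -3·k + 64 = 2·29 = 58 ⇒ k = 2.

2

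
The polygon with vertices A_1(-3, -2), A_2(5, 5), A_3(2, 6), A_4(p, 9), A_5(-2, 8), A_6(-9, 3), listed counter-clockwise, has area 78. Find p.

6

Write out the shoelace sum; only the two edges meeting at A_4 involve p:
2·Area = [(2·9 − p·6) + (p·8 − (-2)·9)] + 108
       = 2·p + 144 = 156
⇒ p = 6.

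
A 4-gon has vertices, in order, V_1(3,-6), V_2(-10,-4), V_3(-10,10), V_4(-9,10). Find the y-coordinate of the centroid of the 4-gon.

Apply the shoelace (surveyor's) formula. First the cross-terms c_i = x_i·y_{i+1} − x_{i+1}·y_i:
  -72, -140, -10, 24  ⇒  2A = -198, A = -99.
Then Σ (y_i + y_{i+1})·c_i = -224, so ȳ = -224 / (6·(-99)) = 112/297.

112/297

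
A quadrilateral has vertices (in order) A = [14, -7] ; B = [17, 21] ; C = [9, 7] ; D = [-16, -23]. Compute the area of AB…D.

341

Apply the surveyor's formula: 2A = Σ (x_i·y_{i+1} − x_{i+1}·y_i), indices taken mod 4.
Σ = (413) + (-70) + (-95) + (434) = 682
Area = |Σ|/2 = 341.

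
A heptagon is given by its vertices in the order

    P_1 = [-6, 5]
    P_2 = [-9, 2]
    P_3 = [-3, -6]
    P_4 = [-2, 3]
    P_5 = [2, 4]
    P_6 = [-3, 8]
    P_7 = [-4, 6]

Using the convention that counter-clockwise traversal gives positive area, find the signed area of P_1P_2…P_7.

Apply the shoelace (surveyor's) formula: 2A = Σ (x_i·y_{i+1} − x_{i+1}·y_i), indices taken mod 7.
Cross-terms: 33, 60, -21, -14, 28, 14, 16  ⇒  Σ = 116
Signed area = Σ/2 = 58 (positive ⇒ counter-clockwise traversal).

58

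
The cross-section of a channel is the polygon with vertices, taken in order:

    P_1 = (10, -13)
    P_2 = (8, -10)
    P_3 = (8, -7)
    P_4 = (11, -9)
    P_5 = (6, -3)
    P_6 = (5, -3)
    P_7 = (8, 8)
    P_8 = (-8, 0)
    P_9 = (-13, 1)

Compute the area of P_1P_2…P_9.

Σ = (4) + (24) + (5) + (21) + (-3) + (64) + (64) + (-8) + (159) = 330
Area = |Σ|/2 = 165.

165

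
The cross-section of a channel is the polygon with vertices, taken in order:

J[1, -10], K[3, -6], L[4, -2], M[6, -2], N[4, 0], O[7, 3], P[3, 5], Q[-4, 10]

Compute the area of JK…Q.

86

Apply the shoelace (surveyor's) formula: 2A = Σ (x_i·y_{i+1} − x_{i+1}·y_i), indices taken mod 8.
Cross-terms: 24, 18, 4, 8, 12, 26, 50, 30  ⇒  Σ = 172
Area = |Σ|/2 = 86.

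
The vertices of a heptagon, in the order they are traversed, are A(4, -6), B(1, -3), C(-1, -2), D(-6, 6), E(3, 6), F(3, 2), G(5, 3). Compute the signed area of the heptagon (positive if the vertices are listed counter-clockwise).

Apply the shoelace formula: 2A = Σ (x_i·y_{i+1} − x_{i+1}·y_i), indices taken mod 7.
Cross-terms: -6, -5, -18, -54, -12, -1, -42  ⇒  Σ = -138
Signed area = Σ/2 = -69 (negative ⇒ clockwise traversal).

-69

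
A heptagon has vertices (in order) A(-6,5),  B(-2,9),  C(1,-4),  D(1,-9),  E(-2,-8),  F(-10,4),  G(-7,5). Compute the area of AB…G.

95.5

Σ = (-44) + (-1) + (-5) + (-26) + (-88) + (-22) + (-5) = -191
Area = |Σ|/2 = 95.5.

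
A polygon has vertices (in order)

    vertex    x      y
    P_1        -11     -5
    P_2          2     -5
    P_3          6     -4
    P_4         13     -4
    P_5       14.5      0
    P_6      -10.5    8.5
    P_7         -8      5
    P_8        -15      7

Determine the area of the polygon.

241.375

Apply the surveyor's formula: 2A = Σ (x_i·y_{i+1} − x_{i+1}·y_i), indices taken mod 8.
Cross-terms: 65, 22, 28, 58, 123.25, 15.5, 19, 152  ⇒  Σ = 482.75
Area = |Σ|/2 = 241.375.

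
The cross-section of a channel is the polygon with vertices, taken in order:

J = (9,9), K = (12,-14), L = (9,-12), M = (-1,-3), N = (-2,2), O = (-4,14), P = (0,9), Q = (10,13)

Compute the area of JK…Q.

Σ = (-234) + (-18) + (-39) + (-8) + (-20) + (-36) + (-90) + (-27) = -472
Area = |Σ|/2 = 236.

236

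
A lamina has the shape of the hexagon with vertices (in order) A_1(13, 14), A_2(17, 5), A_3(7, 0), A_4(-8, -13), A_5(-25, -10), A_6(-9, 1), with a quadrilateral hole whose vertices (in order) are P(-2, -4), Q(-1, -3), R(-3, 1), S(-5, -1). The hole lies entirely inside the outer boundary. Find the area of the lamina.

390

Outer boundary:
Cross-terms: -173, -35, -91, -245, -115, -139  ⇒  Σ = -798
Area = |Σ|/2 = 399.
Hole:
Cross-terms: 2, -10, 8, 18  ⇒  Σ = 18
Area = |Σ|/2 = 9.
Net area = 399 − 9 = 390.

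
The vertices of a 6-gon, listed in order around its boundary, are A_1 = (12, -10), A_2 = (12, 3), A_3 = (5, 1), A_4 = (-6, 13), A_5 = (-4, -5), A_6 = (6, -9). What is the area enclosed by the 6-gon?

210

Apply the shoelace formula: 2A = Σ (x_i·y_{i+1} − x_{i+1}·y_i), indices taken mod 6.
Cross-terms: 156, -3, 71, 82, 66, 48  ⇒  Σ = 420
Area = |Σ|/2 = 210.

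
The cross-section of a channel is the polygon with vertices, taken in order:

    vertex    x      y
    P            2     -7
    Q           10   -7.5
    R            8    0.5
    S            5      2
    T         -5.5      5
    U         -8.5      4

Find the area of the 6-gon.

120.75

Apply Gauss's area formula: 2A = Σ (x_i·y_{i+1} − x_{i+1}·y_i), indices taken mod 6.
P→Q: (2)(-7.5) − (10)(-7) = 55
Q→R: (10)(0.5) − (8)(-7.5) = 65
R→S: (8)(2) − (5)(0.5) = 13.5
S→T: (5)(5) − (-5.5)(2) = 36
T→U: (-5.5)(4) − (-8.5)(5) = 20.5
U→P: (-8.5)(-7) − (2)(4) = 51.5
Σ = 241.5
Area = |Σ|/2 = 120.75.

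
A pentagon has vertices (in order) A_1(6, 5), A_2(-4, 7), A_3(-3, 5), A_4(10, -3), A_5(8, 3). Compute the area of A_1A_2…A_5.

Cross-terms: 62, 1, -41, 54, 22  ⇒  Σ = 98
Area = |Σ|/2 = 49.

49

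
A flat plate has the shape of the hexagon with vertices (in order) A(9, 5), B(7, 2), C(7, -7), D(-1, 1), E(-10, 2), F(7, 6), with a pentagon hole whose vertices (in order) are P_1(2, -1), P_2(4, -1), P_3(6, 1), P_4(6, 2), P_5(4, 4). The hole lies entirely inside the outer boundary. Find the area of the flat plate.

71.5

Outer boundary:
Apply the shoelace (surveyor's) formula: 2A = Σ (x_i·y_{i+1} − x_{i+1}·y_i), indices taken mod 6.
Σ = (-17) + (-63) + (0) + (8) + (-74) + (-19) = -165
Area = |Σ|/2 = 82.5.
Hole:
Cross-terms: 2, 10, 6, 16, -12  ⇒  Σ = 22
Area = |Σ|/2 = 11.
Net area = 82.5 − 11 = 71.5.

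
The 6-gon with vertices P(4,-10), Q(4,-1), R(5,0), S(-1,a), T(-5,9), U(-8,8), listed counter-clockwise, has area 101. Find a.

The doubled signed area Σ (x_i y_{i+1} − x_{i+1} y_i) is linear in a.
With a=0 it equals 112; the coefficient of a is 10 (from the two edges through S).
So 10·a + 112 = 2·101 = 202 ⇒ a = 9.

9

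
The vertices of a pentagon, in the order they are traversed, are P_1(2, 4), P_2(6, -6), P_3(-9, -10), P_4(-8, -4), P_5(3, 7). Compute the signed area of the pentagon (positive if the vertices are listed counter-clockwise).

-120

Σ = (-36) + (-114) + (-44) + (-44) + (-2) = -240
Signed area = Σ/2 = -120 (negative ⇒ clockwise traversal).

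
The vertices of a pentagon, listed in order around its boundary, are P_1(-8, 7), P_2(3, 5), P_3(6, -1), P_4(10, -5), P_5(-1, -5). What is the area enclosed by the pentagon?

108

Σ = (-61) + (-33) + (-20) + (-55) + (-47) = -216
Area = |Σ|/2 = 108.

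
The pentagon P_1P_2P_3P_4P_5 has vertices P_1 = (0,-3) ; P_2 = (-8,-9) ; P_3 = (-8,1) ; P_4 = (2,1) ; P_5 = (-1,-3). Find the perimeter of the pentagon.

|P_1P_2| = √((-8)² + (-6)²) = √100 = 10
|P_2P_3| = √((0)² + (10)²) = √100 = 10
|P_3P_4| = √((10)² + (0)²) = √100 = 10
|P_4P_5| = √((-3)² + (-4)²) = √25 = 5
|P_5P_1| = √((1)² + (0)²) = √1 = 1
Perimeter = 10 + 10 + 10 + 5 + 1 = 36.

36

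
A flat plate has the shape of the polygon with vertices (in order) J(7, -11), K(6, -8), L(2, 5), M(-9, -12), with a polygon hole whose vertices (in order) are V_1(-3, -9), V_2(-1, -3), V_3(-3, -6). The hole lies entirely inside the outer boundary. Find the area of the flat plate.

Outer boundary:
J→K: (7)(-8) − (6)(-11) = 10
K→L: (6)(5) − (2)(-8) = 46
L→M: (2)(-12) − (-9)(5) = 21
M→J: (-9)(-11) − (7)(-12) = 183
Σ = 260
Area = |Σ|/2 = 130.
Hole:
Apply Gauss's area formula: 2A = Σ (x_i·y_{i+1} − x_{i+1}·y_i), indices taken mod 3.
Σ = (0) + (-3) + (9) = 6
Area = |Σ|/2 = 3.
Net area = 130 − 3 = 127.

127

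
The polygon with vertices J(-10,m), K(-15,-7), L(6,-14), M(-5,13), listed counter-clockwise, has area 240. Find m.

The doubled signed area Σ (x_i y_{i+1} − x_{i+1} y_i) is linear in m.
With m=0 it equals 460; the coefficient of m is 10 (from the two edges through J).
So 10·m + 460 = 2·240 = 480 ⇒ m = 2.

2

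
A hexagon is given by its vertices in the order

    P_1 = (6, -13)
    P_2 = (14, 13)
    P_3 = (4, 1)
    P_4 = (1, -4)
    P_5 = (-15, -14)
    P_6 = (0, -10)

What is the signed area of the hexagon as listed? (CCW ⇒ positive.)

170.5

Apply the surveyor's formula: 2A = Σ (x_i·y_{i+1} − x_{i+1}·y_i), indices taken mod 6.
P_1→P_2: (6)(13) − (14)(-13) = 260
P_2→P_3: (14)(1) − (4)(13) = -38
P_3→P_4: (4)(-4) − (1)(1) = -17
P_4→P_5: (1)(-14) − (-15)(-4) = -74
P_5→P_6: (-15)(-10) − (0)(-14) = 150
P_6→P_1: (0)(-13) − (6)(-10) = 60
Σ = 341
Signed area = Σ/2 = 170.5 (positive ⇒ counter-clockwise traversal).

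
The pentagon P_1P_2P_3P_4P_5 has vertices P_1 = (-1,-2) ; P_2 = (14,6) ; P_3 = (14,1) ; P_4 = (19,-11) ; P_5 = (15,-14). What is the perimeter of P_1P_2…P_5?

60

|P_1P_2| = √((15)² + (8)²) = √289 = 17
|P_2P_3| = √((0)² + (-5)²) = √25 = 5
|P_3P_4| = √((5)² + (-12)²) = √169 = 13
|P_4P_5| = √((-4)² + (-3)²) = √25 = 5
|P_5P_1| = √((-16)² + (12)²) = √400 = 20
Perimeter = 17 + 5 + 13 + 5 + 20 = 60.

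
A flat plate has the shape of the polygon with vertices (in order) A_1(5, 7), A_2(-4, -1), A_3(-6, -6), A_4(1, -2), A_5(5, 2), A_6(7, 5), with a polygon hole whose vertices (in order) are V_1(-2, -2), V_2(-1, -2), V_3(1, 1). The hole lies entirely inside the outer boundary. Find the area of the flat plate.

Outer boundary:
Apply the shoelace formula: 2A = Σ (x_i·y_{i+1} − x_{i+1}·y_i), indices taken mod 6.
Σ = (23) + (18) + (18) + (12) + (11) + (24) = 106
Area = |Σ|/2 = 53.
Hole:
Σ = (2) + (1) + (0) = 3
Area = |Σ|/2 = 1.5.
Net area = 53 − 1.5 = 51.5.

51.5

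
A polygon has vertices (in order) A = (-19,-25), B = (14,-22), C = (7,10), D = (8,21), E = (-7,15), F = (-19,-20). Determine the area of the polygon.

958

Apply the shoelace formula: 2A = Σ (x_i·y_{i+1} − x_{i+1}·y_i), indices taken mod 6.
Σ = (768) + (294) + (67) + (267) + (425) + (95) = 1916
Area = |Σ|/2 = 958.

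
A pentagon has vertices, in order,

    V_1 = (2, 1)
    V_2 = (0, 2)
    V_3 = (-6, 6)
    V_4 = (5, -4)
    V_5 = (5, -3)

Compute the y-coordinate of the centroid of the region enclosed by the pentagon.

0.5

Apply the surveyor's formula. First the cross-terms c_i = x_i·y_{i+1} − x_{i+1}·y_i:
  4, 12, -6, 5, 11  ⇒  2A = 26, A = 13.
Then Σ (y_i + y_{i+1})·c_i = 39, so ȳ = 39 / (6·13) = 0.5.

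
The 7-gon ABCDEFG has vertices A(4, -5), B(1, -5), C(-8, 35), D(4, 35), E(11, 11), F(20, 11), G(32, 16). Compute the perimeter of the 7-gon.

138

|AB| = √((-3)² + (0)²) = √9 = 3
|BC| = √((-9)² + (40)²) = √1681 = 41
|CD| = √((12)² + (0)²) = √144 = 12
|DE| = √((7)² + (-24)²) = √625 = 25
|EF| = √((9)² + (0)²) = √81 = 9
|FG| = √((12)² + (5)²) = √169 = 13
|GA| = √((-28)² + (-21)²) = √1225 = 35
Perimeter = 3 + 41 + 12 + 25 + 9 + 13 + 35 = 138.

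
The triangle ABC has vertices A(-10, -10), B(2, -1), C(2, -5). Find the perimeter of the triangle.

|AB| = √((12)² + (9)²) = √225 = 15
|BC| = √((0)² + (-4)²) = √16 = 4
|CA| = √((-12)² + (-5)²) = √169 = 13
Perimeter = 15 + 4 + 13 = 32.

32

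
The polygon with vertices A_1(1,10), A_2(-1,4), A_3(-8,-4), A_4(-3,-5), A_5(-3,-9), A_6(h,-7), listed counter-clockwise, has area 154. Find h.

10

Write out the shoelace sum; only the two edges meeting at A_6 involve h:
2·Area = [((-3)·(-7) − h·(-9)) + (h·10 − 1·(-7))] + 90
       = 19·h + 118 = 308
⇒ h = 10.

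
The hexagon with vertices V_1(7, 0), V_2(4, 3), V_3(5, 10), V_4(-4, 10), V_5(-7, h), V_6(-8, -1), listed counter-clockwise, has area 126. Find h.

The doubled signed area Σ (x_i y_{i+1} − x_{i+1} y_i) is linear in h.
With h=0 it equals 220; the coefficient of h is 4 (from the two edges through V_5).
So 4·h + 220 = 2·126 = 252 ⇒ h = 8.

8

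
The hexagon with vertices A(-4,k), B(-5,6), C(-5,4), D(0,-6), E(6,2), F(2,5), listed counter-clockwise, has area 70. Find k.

6

The doubled signed area Σ (x_i y_{i+1} − x_{i+1} y_i) is linear in k.
With k=0 it equals 98; the coefficient of k is 7 (from the two edges through A).
So 7·k + 98 = 2·70 = 140 ⇒ k = 6.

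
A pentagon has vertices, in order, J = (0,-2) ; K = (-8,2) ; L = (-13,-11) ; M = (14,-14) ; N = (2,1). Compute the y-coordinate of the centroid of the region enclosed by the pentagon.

-1246/177

Apply the surveyor's formula. First the cross-terms c_i = x_i·y_{i+1} − x_{i+1}·y_i:
  -16, 114, 336, 42, -4  ⇒  2A = 472, A = 236.
Then Σ (y_i + y_{i+1})·c_i = -9968, so ȳ = -9968 / (6·236) = -1246/177.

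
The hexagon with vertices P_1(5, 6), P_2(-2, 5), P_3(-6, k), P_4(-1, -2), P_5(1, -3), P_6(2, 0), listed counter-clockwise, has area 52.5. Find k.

-3

Write out the shoelace sum; only the two edges meeting at P_3 involve k:
2·Area = [((-2)·k − (-6)·5) + ((-6)·(-2) − (-1)·k)] + 60
       = -1·k + 102 = 105
⇒ k = -3.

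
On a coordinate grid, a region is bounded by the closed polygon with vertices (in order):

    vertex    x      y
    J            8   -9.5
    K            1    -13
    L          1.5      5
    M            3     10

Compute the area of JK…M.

89.25

Apply the shoelace formula: 2A = Σ (x_i·y_{i+1} − x_{i+1}·y_i), indices taken mod 4.
Cross-terms: -94.5, 24.5, 0, -108.5  ⇒  Σ = -178.5
Area = |Σ|/2 = 89.25.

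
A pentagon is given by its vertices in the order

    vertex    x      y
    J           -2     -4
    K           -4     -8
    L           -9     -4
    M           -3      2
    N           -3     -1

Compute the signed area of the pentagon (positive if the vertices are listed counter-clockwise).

Apply Gauss's area formula: 2A = Σ (x_i·y_{i+1} − x_{i+1}·y_i), indices taken mod 5.
Σ = (0) + (-56) + (-30) + (9) + (10) = -67
Signed area = Σ/2 = -33.5 (negative ⇒ clockwise traversal).

-33.5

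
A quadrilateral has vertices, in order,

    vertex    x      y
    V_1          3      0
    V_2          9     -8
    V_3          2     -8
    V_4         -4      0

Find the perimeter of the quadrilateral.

34

|V_1V_2| = √((6)² + (-8)²) = √100 = 10
|V_2V_3| = √((-7)² + (0)²) = √49 = 7
|V_3V_4| = √((-6)² + (8)²) = √100 = 10
|V_4V_1| = √((7)² + (0)²) = √49 = 7
Perimeter = 10 + 7 + 10 + 7 = 34.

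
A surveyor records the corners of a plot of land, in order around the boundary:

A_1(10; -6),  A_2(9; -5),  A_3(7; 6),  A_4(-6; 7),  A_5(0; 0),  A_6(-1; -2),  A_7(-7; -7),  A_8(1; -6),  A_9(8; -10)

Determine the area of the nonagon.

155

Apply Gauss's area formula: 2A = Σ (x_i·y_{i+1} − x_{i+1}·y_i), indices taken mod 9.
Σ = (4) + (89) + (85) + (0) + (0) + (-7) + (49) + (38) + (52) = 310
Area = |Σ|/2 = 155.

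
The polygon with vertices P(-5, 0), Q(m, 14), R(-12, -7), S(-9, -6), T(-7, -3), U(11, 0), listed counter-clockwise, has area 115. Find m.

The doubled signed area Σ (x_i y_{i+1} − x_{i+1} y_i) is linear in m.
With m=0 it equals 125; the coefficient of m is -7 (from the two edges through Q).
So -7·m + 125 = 2·115 = 230 ⇒ m = -15.

-15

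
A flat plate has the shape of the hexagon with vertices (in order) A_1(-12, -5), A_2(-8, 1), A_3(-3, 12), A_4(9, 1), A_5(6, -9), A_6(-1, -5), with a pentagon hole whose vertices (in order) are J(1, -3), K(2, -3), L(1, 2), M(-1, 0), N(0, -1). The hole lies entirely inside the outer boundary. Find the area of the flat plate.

Outer boundary:
Apply the shoelace (surveyor's) formula: 2A = Σ (x_i·y_{i+1} − x_{i+1}·y_i), indices taken mod 6.
A_1→A_2: (-12)(1) − (-8)(-5) = -52
A_2→A_3: (-8)(12) − (-3)(1) = -93
A_3→A_4: (-3)(1) − (9)(12) = -111
A_4→A_5: (9)(-9) − (6)(1) = -87
A_5→A_6: (6)(-5) − (-1)(-9) = -39
A_6→A_1: (-1)(-5) − (-12)(-5) = -55
Σ = -437
Area = |Σ|/2 = 218.5.
Hole:
Σ = (3) + (7) + (2) + (1) + (1) = 14
Area = |Σ|/2 = 7.
Net area = 218.5 − 7 = 211.5.

211.5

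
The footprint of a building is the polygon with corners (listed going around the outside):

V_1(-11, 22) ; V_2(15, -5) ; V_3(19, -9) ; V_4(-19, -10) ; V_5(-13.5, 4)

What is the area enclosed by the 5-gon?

570

Apply the shoelace formula: 2A = Σ (x_i·y_{i+1} − x_{i+1}·y_i), indices taken mod 5.
Σ = (-275) + (-40) + (-361) + (-211) + (-253) = -1140
Area = |Σ|/2 = 570.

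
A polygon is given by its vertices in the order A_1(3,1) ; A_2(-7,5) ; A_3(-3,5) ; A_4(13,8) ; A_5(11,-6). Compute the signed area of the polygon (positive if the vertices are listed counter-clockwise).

-112

Cross-terms: 22, -20, -89, -166, 29  ⇒  Σ = -224
Signed area = Σ/2 = -112 (negative ⇒ clockwise traversal).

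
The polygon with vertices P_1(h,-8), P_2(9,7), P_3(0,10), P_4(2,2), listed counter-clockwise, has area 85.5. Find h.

9

Write out the shoelace sum; only the two edges meeting at P_1 involve h:
2·Area = [(2·(-8) − h·2) + (h·7 − 9·(-8))] + 70
       = 5·h + 126 = 171
⇒ h = 9.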